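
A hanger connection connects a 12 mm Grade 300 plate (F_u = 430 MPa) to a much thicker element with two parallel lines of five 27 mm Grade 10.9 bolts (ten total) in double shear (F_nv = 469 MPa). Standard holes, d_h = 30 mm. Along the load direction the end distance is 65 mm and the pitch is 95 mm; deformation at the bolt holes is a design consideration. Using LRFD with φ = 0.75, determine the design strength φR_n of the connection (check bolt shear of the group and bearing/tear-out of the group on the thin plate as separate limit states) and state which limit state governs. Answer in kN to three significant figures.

2470 kN (bearing governs)

Bolt shear: A_b = π·27²/4 = 572.6 mm²; R_n = 469 × 572.6 × 10 × 2 / 1000 = 5371 kN → 0.75 × 5371 = 4030 kN.
Bearing (1.2 l_c t F_u ≤ 2.4 d t F_u): upper limit = 2.4·27·12·430 / 1000 = 334.4 kN.
  Edge l_c = 65 − 30/2 = 50 → r_n = 309.6 kN; interior l_c = 95 − 30 = 65 → r_n = 334.4 kN.
  R_n,bearing = 2·309.6 + 8·334.4 = 3294 kN → 0.75 × 3294 = 2470 kN.
Bearing governs: 2470 kN.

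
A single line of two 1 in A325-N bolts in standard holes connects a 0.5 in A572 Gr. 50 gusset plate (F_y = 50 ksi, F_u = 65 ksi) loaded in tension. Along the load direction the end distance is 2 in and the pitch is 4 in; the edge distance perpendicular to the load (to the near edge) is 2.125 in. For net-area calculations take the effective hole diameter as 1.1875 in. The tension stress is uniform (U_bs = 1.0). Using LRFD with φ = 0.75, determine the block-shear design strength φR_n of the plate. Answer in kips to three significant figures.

99 kips

Shear plane L_v = 2 + 1·4 = 6 in; A_gv = 6 × 0.5 = 3 in².
A_nv = (6 − 1.5·1.1875) × 0.5 = 2.109 in².
A_nt = (2.125 − 0.5·1.1875) × 0.5 = 0.7656 in².
0.6 F_u A_nv = 82.27 kips; 0.6 F_y A_gv = 90 kips → shear rupture governs the shear term.
R_n = 82.27 + 1.0 × 65 × 0.7656 = 132 kips.
Design strength φR_n = 0.75 × 132 = 99 kips.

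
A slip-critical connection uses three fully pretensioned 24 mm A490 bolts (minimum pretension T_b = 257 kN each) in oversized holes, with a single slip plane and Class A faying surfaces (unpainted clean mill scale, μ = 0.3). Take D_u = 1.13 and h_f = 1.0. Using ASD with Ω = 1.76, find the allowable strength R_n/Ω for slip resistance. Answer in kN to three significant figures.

149 kN

R_n = μ · D_u · h_f · T_b · n_s · n_b = 0.3 × 1.13 × 1.0 × 257 × 1 × 3 = 261.4 kN.
Allowable strength R_n/Ω = 261.4 / 1.76 = 149 kN.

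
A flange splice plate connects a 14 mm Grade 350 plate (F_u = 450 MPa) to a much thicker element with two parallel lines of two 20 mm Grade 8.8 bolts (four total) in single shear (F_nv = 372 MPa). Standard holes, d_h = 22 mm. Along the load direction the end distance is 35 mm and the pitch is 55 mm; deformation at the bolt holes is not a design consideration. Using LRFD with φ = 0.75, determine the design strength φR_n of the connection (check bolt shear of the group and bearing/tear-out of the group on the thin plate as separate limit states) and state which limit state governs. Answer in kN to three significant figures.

Bolt shear: A_b = π·20²/4 = 314.2 mm²; R_n = 372 × 314.2 × 4 × 1 / 1000 = 467.5 kN → 0.75 × 467.5 = 351 kN.
Bearing (1.5 l_c t F_u ≤ 3.0 d t F_u): upper limit = 3.0·20·14·450 / 1000 = 378 kN.
  Edge l_c = 35 − 22/2 = 24 → r_n = 226.8 kN; interior l_c = 55 − 22 = 33 → r_n = 311.9 kN.
  R_n,bearing = 2·226.8 + 2·311.9 = 1077 kN → 0.75 × 1077 = 808 kN.
Bolt shear governs: 351 kN.

351 kN (bolt shear governs)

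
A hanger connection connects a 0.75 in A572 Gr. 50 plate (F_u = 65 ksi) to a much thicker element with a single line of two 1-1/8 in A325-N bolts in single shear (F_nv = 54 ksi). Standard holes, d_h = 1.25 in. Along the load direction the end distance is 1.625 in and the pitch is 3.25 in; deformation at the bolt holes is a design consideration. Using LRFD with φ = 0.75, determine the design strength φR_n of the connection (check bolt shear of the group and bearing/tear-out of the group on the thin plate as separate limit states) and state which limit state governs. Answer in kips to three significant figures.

Bolt shear: A_b = π·1.125²/4 = 0.994 in²; R_n = 54 × 0.994 × 2 × 1 = 107.4 kips → 0.75 × 107.4 = 80.5 kips.
Bearing (1.2 l_c t F_u ≤ 2.4 d t F_u): upper limit = 2.4·1.125·0.75·65 = 131.6 kips.
  Edge l_c = 1.625 − 1.25/2 = 1 → r_n = 58.5 kips; interior l_c = 3.25 − 1.25 = 2 → r_n = 117 kips.
  R_n,bearing = 1·58.5 + 1·117 = 175.5 kips → 0.75 × 175.5 = 132 kips.
Bolt shear governs: 80.5 kips.

80.5 kips (bolt shear governs)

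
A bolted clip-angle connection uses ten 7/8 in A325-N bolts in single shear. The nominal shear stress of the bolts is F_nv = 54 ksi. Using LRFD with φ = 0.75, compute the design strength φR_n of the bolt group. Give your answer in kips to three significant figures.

244 kips

A_b = π × 0.875² / 4 = 0.6013 in².
R_n = F_nv · A_b · n · n_s = 54 × 0.6013 × 10 × 1 = 324.7 kips.
Design strength φR_n = 0.75 × 324.7 = 244 kips.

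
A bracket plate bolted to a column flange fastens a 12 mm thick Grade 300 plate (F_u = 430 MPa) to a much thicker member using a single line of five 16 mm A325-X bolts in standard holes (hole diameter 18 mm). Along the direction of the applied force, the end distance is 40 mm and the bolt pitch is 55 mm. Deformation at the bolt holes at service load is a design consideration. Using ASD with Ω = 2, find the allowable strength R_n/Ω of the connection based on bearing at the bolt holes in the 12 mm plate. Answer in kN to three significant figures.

492 kN

Per bolt r_n = 1.2 l_c t F_u ≤ 2.4 d t F_u; upper limit = 2.4 × 16 × 12 × 430 / 1000 = 198.1 kN.
Edge bolt: l_c = 40 − 18/2 = 31 mm → 1.2 × 31 × 12 × 430 / 1000 = 192 → r_n = 192 kN.
Interior bolts: l_c = 55 − 18 = 37 mm → 1.2 × 37 × 12 × 430 / 1000 = 229.1 → r_n = 198.1 kN.
R_n = 1 × 192 + 4 × 198.1 = 984.5 kN.
Allowable strength R_n/Ω = 984.5 / 2 = 492 kN.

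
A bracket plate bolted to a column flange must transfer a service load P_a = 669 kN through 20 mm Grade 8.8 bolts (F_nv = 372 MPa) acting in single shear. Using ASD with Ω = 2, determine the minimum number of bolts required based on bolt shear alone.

12 bolts

A_b = π·20²/4 = 314.2 mm².
Per-bolt allowable strength R_n/Ω = 372 × 314.2 × 1 / 1000 / 2 = 58.43 kN.
n ≥ 669 / 58.43 = 11.45 → use 12 bolts.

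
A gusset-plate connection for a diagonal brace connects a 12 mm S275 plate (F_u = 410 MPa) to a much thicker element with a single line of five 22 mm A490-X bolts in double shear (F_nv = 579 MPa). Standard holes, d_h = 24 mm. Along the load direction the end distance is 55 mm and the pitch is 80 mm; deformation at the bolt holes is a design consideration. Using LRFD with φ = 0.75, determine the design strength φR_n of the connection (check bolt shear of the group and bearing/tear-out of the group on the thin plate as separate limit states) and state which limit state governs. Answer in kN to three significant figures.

Bolt shear: A_b = π·22²/4 = 380.1 mm²; R_n = 579 × 380.1 × 5 × 2 / 1000 = 2201 kN → 0.75 × 2201 = 1650 kN.
Bearing (1.2 l_c t F_u ≤ 2.4 d t F_u): upper limit = 2.4·22·12·410 / 1000 = 259.8 kN.
  Edge l_c = 55 − 24/2 = 43 → r_n = 253.9 kN; interior l_c = 80 − 24 = 56 → r_n = 259.8 kN.
  R_n,bearing = 1·253.9 + 4·259.8 = 1293 kN → 0.75 × 1293 = 970 kN.
Bearing governs: 970 kN.

970 kN (bearing governs)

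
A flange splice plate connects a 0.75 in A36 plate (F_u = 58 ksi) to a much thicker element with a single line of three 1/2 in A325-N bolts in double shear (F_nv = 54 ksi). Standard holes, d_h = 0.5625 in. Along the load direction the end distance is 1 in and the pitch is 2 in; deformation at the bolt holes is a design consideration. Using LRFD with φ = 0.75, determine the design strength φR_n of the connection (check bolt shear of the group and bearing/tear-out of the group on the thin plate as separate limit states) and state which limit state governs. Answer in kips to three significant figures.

Bolt shear: A_b = π·0.5²/4 = 0.1963 in²; R_n = 54 × 0.1963 × 3 × 2 = 63.62 kips → 0.75 × 63.62 = 47.7 kips.
Bearing (1.2 l_c t F_u ≤ 2.4 d t F_u): upper limit = 2.4·0.5·0.75·58 = 52.2 kips.
  Edge l_c = 1 − 0.5625/2 = 0.7188 → r_n = 37.52 kips; interior l_c = 2 − 0.5625 = 1.438 → r_n = 52.2 kips.
  R_n,bearing = 1·37.52 + 2·52.2 = 141.9 kips → 0.75 × 141.9 = 106 kips.
Bolt shear governs: 47.7 kips.

47.7 kips (bolt shear governs)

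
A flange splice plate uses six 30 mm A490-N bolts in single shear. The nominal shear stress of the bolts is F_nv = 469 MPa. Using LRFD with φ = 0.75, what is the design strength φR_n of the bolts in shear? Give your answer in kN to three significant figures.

1490 kN

A_b = π × 30² / 4 = 706.9 mm².
R_n = F_nv · A_b · n · n_s = 469 × 706.9 × 6 × 1 / 1000 = 1989 kN.
Design strength φR_n = 0.75 × 1989 = 1490 kN.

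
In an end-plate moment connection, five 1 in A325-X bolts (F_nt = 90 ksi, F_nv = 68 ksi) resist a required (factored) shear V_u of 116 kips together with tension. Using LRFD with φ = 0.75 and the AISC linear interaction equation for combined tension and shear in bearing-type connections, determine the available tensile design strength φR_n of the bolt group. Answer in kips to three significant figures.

A_b = π·1²/4 = 0.7854 in²; f_rv = 116 / (5 × 0.7854) = 29.54 ksi.
F'_nt = 1.3 F_nt − (F_nt / φF_nv) f_rv = 1.3·90 − (90/(0.75·68))·29.54 = 64.87 ksi, capped at F_nt → F'_nt = 64.87 ksi.
R_n = F'_nt · A_b · n = 64.87 × 0.7854 × 5 = 254.8 kips.
Design strength φR_n = 0.75 × 254.8 = 191 kips.

191 kips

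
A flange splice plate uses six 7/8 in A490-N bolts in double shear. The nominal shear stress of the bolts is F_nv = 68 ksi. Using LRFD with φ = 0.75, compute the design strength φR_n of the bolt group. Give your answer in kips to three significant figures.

A_b = π × 0.875² / 4 = 0.6013 in².
R_n = F_nv · A_b · n · n_s = 68 × 0.6013 × 6 × 2 = 490.7 kips.
Design strength φR_n = 0.75 × 490.7 = 368 kips.

368 kips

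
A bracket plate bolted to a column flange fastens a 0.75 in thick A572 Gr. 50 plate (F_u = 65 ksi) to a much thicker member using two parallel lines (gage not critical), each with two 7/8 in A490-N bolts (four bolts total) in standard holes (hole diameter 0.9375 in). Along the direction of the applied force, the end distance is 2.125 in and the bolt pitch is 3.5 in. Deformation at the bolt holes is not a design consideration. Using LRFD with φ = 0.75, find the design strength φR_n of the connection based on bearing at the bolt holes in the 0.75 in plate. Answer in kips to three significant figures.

Per bolt r_n = 1.5 l_c t F_u ≤ 3.0 d t F_u; upper limit = 3.0 × 0.875 × 0.75 × 65 = 128 kips.
Edge bolt: l_c = 2.125 − 0.9375/2 = 1.656 in → 1.5 × 1.656 × 0.75 × 65 = 121.1 → r_n = 121.1 kips.
Interior bolts: l_c = 3.5 − 0.9375 = 2.562 in → 1.5 × 2.562 × 0.75 × 65 = 187.4 → r_n = 128 kips.
R_n = 2 × 121.1 + 2 × 128 = 498.2 kips.
Design strength φR_n = 0.75 × 498.2 = 374 kips.

374 kips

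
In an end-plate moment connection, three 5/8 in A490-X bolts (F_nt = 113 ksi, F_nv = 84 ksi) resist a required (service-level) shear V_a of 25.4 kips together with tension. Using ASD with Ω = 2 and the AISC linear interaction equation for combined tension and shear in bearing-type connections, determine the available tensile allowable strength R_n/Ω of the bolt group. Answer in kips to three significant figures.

A_b = π·0.625²/4 = 0.3068 in²; f_rv = 25.4 / (3 × 0.3068) = 27.6 ksi.
F'_nt = 1.3 F_nt − (Ω F_nt / F_nv) f_rv = 1.3·113 − (2·113/84)·27.6 = 72.65 ksi, capped at F_nt → F'_nt = 72.65 ksi.
R_n = F'_nt · A_b · n = 72.65 × 0.3068 × 3 = 66.87 kips.
Allowable strength R_n/Ω = 66.87 / 2 = 33.4 kips.

33.4 kips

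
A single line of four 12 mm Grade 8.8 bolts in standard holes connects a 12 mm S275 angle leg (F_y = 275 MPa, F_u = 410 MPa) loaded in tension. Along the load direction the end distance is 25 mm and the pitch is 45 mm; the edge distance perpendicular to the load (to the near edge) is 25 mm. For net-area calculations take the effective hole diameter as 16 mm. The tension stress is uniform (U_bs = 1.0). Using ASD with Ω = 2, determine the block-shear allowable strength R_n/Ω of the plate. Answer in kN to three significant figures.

195 kN

Shear plane L_v = 25 + 3·45 = 160 mm; A_gv = 160 × 12 = 1920 mm².
A_nv = (160 − 3.5·16) × 12 = 1248 mm².
A_nt = (25 − 0.5·16) × 12 = 204 mm².
0.6 F_u A_nv = 307 kN; 0.6 F_y A_gv = 316.8 kN → shear rupture governs the shear term.
R_n = 307 + 1.0 × 410 × 204 / 1000 = 390.6 kN.
Allowable strength R_n/Ω = 390.6 / 2 = 195 kN.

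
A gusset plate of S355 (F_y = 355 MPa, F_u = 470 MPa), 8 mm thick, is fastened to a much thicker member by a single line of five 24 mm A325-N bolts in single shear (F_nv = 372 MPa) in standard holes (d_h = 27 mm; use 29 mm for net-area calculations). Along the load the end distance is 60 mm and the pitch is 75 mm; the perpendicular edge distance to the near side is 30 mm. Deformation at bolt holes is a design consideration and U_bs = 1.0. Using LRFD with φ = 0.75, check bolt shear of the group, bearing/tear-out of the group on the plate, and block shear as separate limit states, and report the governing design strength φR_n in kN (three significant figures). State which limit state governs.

Bolt shear: A_b = π·24²/4 = 452.4 mm²; R_n = 372 × 452.4 × 5 × 1 / 1000 = 841.4 kN → 0.75 × 841.4 = 631 kN.
Bearing: edge l_c = 46.5, r_n = 209.8 kN; interior l_c = 48, r_n = 216.6 kN; R_n = 209.8 + 4·216.6 = 1076 kN → 807 kN.
Block shear: A_gv = 2880, A_nv = 1836, A_nt = 124 mm²; R_n = min(0.6F_uA_nv, 0.6F_yA_gv) + U_bs·F_u·A_nt = 576 kN → 432 kN.
Block shear governs: 432 kN.

432 kN (block shear governs)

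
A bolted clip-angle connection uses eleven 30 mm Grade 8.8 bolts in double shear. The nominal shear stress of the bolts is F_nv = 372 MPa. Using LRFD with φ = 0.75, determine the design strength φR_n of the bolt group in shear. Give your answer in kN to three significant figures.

4340 kN

A_b = π × 30² / 4 = 706.9 mm².
R_n = F_nv · A_b · n · n_s = 372 × 706.9 × 11 × 2 / 1000 = 5785 kN.
Design strength φR_n = 0.75 × 5785 = 4340 kN.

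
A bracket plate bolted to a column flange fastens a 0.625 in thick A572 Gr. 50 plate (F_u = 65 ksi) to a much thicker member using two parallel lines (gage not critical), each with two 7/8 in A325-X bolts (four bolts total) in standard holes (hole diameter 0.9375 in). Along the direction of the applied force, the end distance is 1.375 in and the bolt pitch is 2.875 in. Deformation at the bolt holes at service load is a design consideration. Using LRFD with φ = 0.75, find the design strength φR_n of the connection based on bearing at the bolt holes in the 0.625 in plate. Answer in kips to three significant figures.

Per bolt r_n = 1.2 l_c t F_u ≤ 2.4 d t F_u; upper limit = 2.4 × 0.875 × 0.625 × 65 = 85.31 kips.
Edge bolt: l_c = 1.375 − 0.9375/2 = 0.9062 in → 1.2 × 0.9062 × 0.625 × 65 = 44.18 → r_n = 44.18 kips.
Interior bolts: l_c = 2.875 − 0.9375 = 1.938 in → 1.2 × 1.938 × 0.625 × 65 = 94.45 → r_n = 85.31 kips.
R_n = 2 × 44.18 + 2 × 85.31 = 259 kips.
Design strength φR_n = 0.75 × 259 = 194 kips.

194 kips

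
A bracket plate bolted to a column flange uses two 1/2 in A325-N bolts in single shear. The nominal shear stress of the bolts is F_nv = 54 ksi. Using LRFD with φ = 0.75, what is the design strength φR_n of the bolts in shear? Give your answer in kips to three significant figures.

A_b = π × 0.5² / 4 = 0.1963 in².
R_n = F_nv · A_b · n · n_s = 54 × 0.1963 × 2 × 1 = 21.21 kips.
Design strength φR_n = 0.75 × 21.21 = 15.9 kips.

15.9 kips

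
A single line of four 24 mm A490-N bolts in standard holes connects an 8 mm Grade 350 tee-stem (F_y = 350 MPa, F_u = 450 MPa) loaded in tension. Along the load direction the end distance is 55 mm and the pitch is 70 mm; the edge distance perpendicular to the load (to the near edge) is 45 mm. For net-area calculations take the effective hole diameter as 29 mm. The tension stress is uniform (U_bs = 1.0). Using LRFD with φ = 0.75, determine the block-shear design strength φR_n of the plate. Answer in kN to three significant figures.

Shear plane L_v = 55 + 3·70 = 265 mm; A_gv = 265 × 8 = 2120 mm².
A_nv = (265 − 3.5·29) × 8 = 1308 mm².
A_nt = (45 − 0.5·29) × 8 = 244 mm².
0.6 F_u A_nv = 353.2 kN; 0.6 F_y A_gv = 445.2 kN → shear rupture governs the shear term.
R_n = 353.2 + 1.0 × 450 × 244 / 1000 = 463 kN.
Design strength φR_n = 0.75 × 463 = 347 kN.

347 kN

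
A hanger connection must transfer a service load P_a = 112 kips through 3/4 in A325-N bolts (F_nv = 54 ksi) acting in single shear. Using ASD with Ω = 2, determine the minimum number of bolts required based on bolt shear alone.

A_b = π·0.75²/4 = 0.4418 in².
Per-bolt allowable strength R_n/Ω = 54 × 0.4418 × 1 / 2 = 11.93 kips.
n ≥ 112 / 11.93 = 9.389 → use 10 bolts.

10 bolts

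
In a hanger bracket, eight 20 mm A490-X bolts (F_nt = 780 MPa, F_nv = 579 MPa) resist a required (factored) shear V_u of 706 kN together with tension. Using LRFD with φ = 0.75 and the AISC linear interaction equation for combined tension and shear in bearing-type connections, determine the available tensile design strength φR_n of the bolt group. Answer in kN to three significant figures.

960 kN

A_b = π·20²/4 = 314.2 mm²; f_rv = 706 × 1000 / (8 × 314.2) = 280.9 MPa.
F'_nt = 1.3 F_nt − (F_nt / φF_nv) f_rv = 1.3·780 − (780/(0.75·579))·280.9 = 509.4 MPa, capped at F_nt → F'_nt = 509.4 MPa.
R_n = F'_nt · A_b · n = 509.4 × 314.2 × 8 / 1000 = 1280 kN.
Design strength φR_n = 0.75 × 1280 = 960 kN.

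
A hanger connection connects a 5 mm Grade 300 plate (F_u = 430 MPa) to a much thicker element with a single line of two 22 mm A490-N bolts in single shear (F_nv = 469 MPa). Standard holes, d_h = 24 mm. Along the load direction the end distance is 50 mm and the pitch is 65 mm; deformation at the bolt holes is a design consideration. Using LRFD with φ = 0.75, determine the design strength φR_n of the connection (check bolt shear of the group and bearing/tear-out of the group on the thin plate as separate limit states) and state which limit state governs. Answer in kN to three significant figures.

Bolt shear: A_b = π·22²/4 = 380.1 mm²; R_n = 469 × 380.1 × 2 × 1 / 1000 = 356.6 kN → 0.75 × 356.6 = 267 kN.
Bearing (1.2 l_c t F_u ≤ 2.4 d t F_u): upper limit = 2.4·22·5·430 / 1000 = 113.5 kN.
  Edge l_c = 50 − 24/2 = 38 → r_n = 98.04 kN; interior l_c = 65 − 24 = 41 → r_n = 105.8 kN.
  R_n,bearing = 1·98.04 + 1·105.8 = 203.8 kN → 0.75 × 203.8 = 153 kN.
Bearing governs: 153 kN.

153 kN (bearing governs)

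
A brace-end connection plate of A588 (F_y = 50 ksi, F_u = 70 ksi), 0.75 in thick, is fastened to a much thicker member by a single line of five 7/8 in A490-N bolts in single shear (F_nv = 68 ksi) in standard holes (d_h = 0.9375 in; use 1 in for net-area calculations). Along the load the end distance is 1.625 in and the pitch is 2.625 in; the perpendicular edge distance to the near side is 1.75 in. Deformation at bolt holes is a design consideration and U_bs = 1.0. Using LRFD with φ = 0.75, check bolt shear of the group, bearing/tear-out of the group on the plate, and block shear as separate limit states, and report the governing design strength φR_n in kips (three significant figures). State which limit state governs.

153 kips (bolt shear governs)

Bolt shear: A_b = π·0.875²/4 = 0.6013 in²; R_n = 68 × 0.6013 × 5 × 1 = 204.4 kips → 0.75 × 204.4 = 153 kips.
Bearing: edge l_c = 1.156, r_n = 72.84 kips; interior l_c = 1.688, r_n = 106.3 kips; R_n = 72.84 + 4·106.3 = 498.1 kips → 374 kips.
Block shear: A_gv = 9.094, A_nv = 5.719, A_nt = 0.9375 in²; R_n = min(0.6F_uA_nv, 0.6F_yA_gv) + U_bs·F_u·A_nt = 305.8 kips → 229 kips.
Bolt shear governs: 153 kips.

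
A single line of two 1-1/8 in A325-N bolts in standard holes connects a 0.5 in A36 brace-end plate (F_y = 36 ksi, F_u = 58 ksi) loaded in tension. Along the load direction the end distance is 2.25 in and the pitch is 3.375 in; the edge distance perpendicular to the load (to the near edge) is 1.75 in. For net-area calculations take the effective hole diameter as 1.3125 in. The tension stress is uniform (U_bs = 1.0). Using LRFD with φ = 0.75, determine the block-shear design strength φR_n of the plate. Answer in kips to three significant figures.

69.4 kips

Shear plane L_v = 2.25 + 1·3.375 = 5.625 in; A_gv = 5.625 × 0.5 = 2.812 in².
A_nv = (5.625 − 1.5·1.3125) × 0.5 = 1.828 in².
A_nt = (1.75 − 0.5·1.3125) × 0.5 = 0.5469 in².
0.6 F_u A_nv = 63.62 kips; 0.6 F_y A_gv = 60.75 kips → shear yielding governs the shear term.
R_n = 60.75 + 1.0 × 58 × 0.5469 = 92.47 kips.
Design strength φR_n = 0.75 × 92.47 = 69.4 kips.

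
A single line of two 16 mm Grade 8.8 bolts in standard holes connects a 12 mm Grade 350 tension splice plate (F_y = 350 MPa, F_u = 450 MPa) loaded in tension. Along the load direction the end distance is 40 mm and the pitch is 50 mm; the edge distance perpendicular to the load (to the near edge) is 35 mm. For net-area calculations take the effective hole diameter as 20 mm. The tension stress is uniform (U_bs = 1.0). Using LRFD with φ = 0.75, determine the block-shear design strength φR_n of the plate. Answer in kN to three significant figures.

247 kN

Shear plane L_v = 40 + 1·50 = 90 mm; A_gv = 90 × 12 = 1080 mm².
A_nv = (90 − 1.5·20) × 12 = 720 mm².
A_nt = (35 − 0.5·20) × 12 = 300 mm².
0.6 F_u A_nv = 194.4 kN; 0.6 F_y A_gv = 226.8 kN → shear rupture governs the shear term.
R_n = 194.4 + 1.0 × 450 × 300 / 1000 = 329.4 kN.
Design strength φR_n = 0.75 × 329.4 = 247 kN.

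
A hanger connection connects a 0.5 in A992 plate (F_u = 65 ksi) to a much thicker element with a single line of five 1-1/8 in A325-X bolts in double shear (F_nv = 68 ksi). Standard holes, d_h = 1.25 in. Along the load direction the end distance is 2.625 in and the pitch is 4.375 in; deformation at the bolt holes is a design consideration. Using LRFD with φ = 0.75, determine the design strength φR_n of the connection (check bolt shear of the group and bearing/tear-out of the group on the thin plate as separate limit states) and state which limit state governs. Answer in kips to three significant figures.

322 kips (bearing governs)

Bolt shear: A_b = π·1.125²/4 = 0.994 in²; R_n = 68 × 0.994 × 5 × 2 = 675.9 kips → 0.75 × 675.9 = 507 kips.
Bearing (1.2 l_c t F_u ≤ 2.4 d t F_u): upper limit = 2.4·1.125·0.5·65 = 87.75 kips.
  Edge l_c = 2.625 − 1.25/2 = 2 → r_n = 78 kips; interior l_c = 4.375 − 1.25 = 3.125 → r_n = 87.75 kips.
  R_n,bearing = 1·78 + 4·87.75 = 429 kips → 0.75 × 429 = 322 kips.
Bearing governs: 322 kips.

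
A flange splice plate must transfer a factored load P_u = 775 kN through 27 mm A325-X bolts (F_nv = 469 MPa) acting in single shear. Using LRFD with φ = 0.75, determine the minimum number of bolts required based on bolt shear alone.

4 bolts

A_b = π·27²/4 = 572.6 mm².
Per-bolt design strength φR_n = 0.75 × 469 × 572.6 × 1 / 1000 = 201.4 kN.
n ≥ 775 / 201.4 = 3.848 → use 4 bolts.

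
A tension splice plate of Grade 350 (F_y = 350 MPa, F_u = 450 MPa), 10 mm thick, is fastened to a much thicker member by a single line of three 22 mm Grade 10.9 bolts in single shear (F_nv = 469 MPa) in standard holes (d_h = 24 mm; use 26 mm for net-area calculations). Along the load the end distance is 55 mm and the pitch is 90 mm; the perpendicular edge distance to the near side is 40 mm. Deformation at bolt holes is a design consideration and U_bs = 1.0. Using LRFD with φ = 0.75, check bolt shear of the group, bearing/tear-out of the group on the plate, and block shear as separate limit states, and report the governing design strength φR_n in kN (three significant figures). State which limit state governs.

401 kN (bolt shear governs)

Bolt shear: A_b = π·22²/4 = 380.1 mm²; R_n = 469 × 380.1 × 3 × 1 / 1000 = 534.8 kN → 0.75 × 534.8 = 401 kN.
Bearing: edge l_c = 43, r_n = 232.2 kN; interior l_c = 66, r_n = 237.6 kN; R_n = 232.2 + 2·237.6 = 707.4 kN → 531 kN.
Block shear: A_gv = 2350, A_nv = 1700, A_nt = 270 mm²; R_n = min(0.6F_uA_nv, 0.6F_yA_gv) + U_bs·F_u·A_nt = 580.5 kN → 435 kN.
Bolt shear governs: 401 kN.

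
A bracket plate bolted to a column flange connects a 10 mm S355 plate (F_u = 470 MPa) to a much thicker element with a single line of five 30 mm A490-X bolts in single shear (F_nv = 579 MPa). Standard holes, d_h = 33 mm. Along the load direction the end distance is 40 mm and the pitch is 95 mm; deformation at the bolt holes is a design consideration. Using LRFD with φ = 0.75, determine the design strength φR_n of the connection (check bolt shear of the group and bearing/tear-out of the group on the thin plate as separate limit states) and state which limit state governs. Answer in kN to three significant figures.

1110 kN (bearing governs)

Bolt shear: A_b = π·30²/4 = 706.9 mm²; R_n = 579 × 706.9 × 5 × 1 / 1000 = 2046 kN → 0.75 × 2046 = 1530 kN.
Bearing (1.2 l_c t F_u ≤ 2.4 d t F_u): upper limit = 2.4·30·10·470 / 1000 = 338.4 kN.
  Edge l_c = 40 − 33/2 = 23.5 → r_n = 132.5 kN; interior l_c = 95 − 33 = 62 → r_n = 338.4 kN.
  R_n,bearing = 1·132.5 + 4·338.4 = 1486 kN → 0.75 × 1486 = 1110 kN.
Bearing governs: 1110 kN.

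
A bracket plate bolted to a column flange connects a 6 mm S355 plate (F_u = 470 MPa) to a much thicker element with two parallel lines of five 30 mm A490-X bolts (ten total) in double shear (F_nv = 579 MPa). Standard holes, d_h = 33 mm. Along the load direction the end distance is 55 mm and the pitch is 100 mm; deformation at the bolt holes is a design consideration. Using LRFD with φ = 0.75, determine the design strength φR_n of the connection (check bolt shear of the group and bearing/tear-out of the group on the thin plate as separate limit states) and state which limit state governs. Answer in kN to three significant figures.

Bolt shear: A_b = π·30²/4 = 706.9 mm²; R_n = 579 × 706.9 × 10 × 2 / 1000 = 8185 kN → 0.75 × 8185 = 6140 kN.
Bearing (1.2 l_c t F_u ≤ 2.4 d t F_u): upper limit = 2.4·30·6·470 / 1000 = 203 kN.
  Edge l_c = 55 − 33/2 = 38.5 → r_n = 130.3 kN; interior l_c = 100 − 33 = 67 → r_n = 203 kN.
  R_n,bearing = 2·130.3 + 8·203 = 1885 kN → 0.75 × 1885 = 1410 kN.
Bearing governs: 1410 kN.

1410 kN (bearing governs)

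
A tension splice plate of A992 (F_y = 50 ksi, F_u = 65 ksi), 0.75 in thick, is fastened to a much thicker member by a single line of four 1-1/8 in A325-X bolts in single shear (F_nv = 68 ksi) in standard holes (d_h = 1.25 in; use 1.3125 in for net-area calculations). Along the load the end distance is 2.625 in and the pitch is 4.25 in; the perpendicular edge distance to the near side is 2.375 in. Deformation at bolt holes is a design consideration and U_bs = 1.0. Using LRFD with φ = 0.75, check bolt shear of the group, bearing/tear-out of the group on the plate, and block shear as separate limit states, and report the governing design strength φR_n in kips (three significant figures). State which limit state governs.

Bolt shear: A_b = π·1.125²/4 = 0.994 in²; R_n = 68 × 0.994 × 4 × 1 = 270.4 kips → 0.75 × 270.4 = 203 kips.
Bearing: edge l_c = 2, r_n = 117 kips; interior l_c = 3, r_n = 131.6 kips; R_n = 117 + 3·131.6 = 511.9 kips → 384 kips.
Block shear: A_gv = 11.53, A_nv = 8.086, A_nt = 1.289 in²; R_n = min(0.6F_uA_nv, 0.6F_yA_gv) + U_bs·F_u·A_nt = 399.1 kips → 299 kips.
Bolt shear governs: 203 kips.

203 kips (bolt shear governs)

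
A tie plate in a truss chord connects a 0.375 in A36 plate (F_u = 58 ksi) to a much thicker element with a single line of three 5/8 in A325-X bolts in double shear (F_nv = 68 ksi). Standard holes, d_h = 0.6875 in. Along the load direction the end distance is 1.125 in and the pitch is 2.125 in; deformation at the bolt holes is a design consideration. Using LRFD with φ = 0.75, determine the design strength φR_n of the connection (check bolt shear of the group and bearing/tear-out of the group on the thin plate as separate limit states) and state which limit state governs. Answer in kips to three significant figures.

Bolt shear: A_b = π·0.625²/4 = 0.3068 in²; R_n = 68 × 0.3068 × 3 × 2 = 125.2 kips → 0.75 × 125.2 = 93.9 kips.
Bearing (1.2 l_c t F_u ≤ 2.4 d t F_u): upper limit = 2.4·0.625·0.375·58 = 32.62 kips.
  Edge l_c = 1.125 − 0.6875/2 = 0.7812 → r_n = 20.39 kips; interior l_c = 2.125 − 0.6875 = 1.438 → r_n = 32.62 kips.
  R_n,bearing = 1·20.39 + 2·32.62 = 85.64 kips → 0.75 × 85.64 = 64.2 kips.
Bearing governs: 64.2 kips.

64.2 kips (bearing governs)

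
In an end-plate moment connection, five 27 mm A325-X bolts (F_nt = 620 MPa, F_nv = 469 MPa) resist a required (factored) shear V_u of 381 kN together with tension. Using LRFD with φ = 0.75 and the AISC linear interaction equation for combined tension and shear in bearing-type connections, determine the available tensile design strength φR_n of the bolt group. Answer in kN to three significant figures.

A_b = π·27²/4 = 572.6 mm²; f_rv = 381 × 1000 / (5 × 572.6) = 133.1 MPa.
F'_nt = 1.3 F_nt − (F_nt / φF_nv) f_rv = 1.3·620 − (620/(0.75·469))·133.1 = 571.4 MPa, capped at F_nt → F'_nt = 571.4 MPa.
R_n = F'_nt · A_b · n = 571.4 × 572.6 × 5 / 1000 = 1636 kN.
Design strength φR_n = 0.75 × 1636 = 1230 kN.

1230 kN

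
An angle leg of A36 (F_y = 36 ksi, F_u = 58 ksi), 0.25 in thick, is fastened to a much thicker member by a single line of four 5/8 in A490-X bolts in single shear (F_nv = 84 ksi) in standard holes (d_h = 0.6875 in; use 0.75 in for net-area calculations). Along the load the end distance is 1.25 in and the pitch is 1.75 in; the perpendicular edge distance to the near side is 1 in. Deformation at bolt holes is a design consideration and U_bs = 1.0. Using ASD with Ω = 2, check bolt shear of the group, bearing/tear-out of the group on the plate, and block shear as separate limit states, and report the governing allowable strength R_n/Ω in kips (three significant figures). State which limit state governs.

Bolt shear: A_b = π·0.625²/4 = 0.3068 in²; R_n = 84 × 0.3068 × 4 × 1 = 103.1 kips → 103.1 / 2 = 51.5 kips.
Bearing: edge l_c = 0.9062, r_n = 15.77 kips; interior l_c = 1.062, r_n = 18.49 kips; R_n = 15.77 + 3·18.49 = 71.23 kips → 35.6 kips.
Block shear: A_gv = 1.625, A_nv = 0.9688, A_nt = 0.1562 in²; R_n = min(0.6F_uA_nv, 0.6F_yA_gv) + U_bs·F_u·A_nt = 42.77 kips → 21.4 kips.
Block shear governs: 21.4 kips.

21.4 kips (block shear governs)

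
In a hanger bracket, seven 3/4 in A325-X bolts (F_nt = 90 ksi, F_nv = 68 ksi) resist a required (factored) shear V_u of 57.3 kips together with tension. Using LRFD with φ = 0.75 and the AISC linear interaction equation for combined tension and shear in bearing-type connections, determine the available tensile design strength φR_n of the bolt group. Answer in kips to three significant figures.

196 kips

A_b = π·0.75²/4 = 0.4418 in²; f_rv = 57.3 / (7 × 0.4418) = 18.53 ksi.
F'_nt = 1.3 F_nt − (F_nt / φF_nv) f_rv = 1.3·90 − (90/(0.75·68))·18.53 = 84.3 ksi, capped at F_nt → F'_nt = 84.3 ksi.
R_n = F'_nt · A_b · n = 84.3 × 0.4418 × 7 = 260.7 kips.
Design strength φR_n = 0.75 × 260.7 = 196 kips.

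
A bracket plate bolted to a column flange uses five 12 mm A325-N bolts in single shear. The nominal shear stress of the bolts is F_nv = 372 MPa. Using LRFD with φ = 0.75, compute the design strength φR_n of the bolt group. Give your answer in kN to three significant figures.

158 kN

A_b = π × 12² / 4 = 113.1 mm².
R_n = F_nv · A_b · n · n_s = 372 × 113.1 × 5 × 1 / 1000 = 210.4 kN.
Design strength φR_n = 0.75 × 210.4 = 158 kN.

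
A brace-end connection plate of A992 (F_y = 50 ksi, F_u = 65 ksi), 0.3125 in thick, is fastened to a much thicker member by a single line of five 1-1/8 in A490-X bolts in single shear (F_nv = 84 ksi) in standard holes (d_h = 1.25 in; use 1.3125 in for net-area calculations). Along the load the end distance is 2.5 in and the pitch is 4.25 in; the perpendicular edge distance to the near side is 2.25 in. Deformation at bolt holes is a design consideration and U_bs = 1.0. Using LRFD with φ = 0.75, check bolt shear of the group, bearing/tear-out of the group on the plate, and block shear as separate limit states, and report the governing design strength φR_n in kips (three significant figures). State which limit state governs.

149 kips (block shear governs)

Bolt shear: A_b = π·1.125²/4 = 0.994 in²; R_n = 84 × 0.994 × 5 × 1 = 417.5 kips → 0.75 × 417.5 = 313 kips.
Bearing: edge l_c = 1.875, r_n = 45.7 kips; interior l_c = 3, r_n = 54.84 kips; R_n = 45.7 + 4·54.84 = 265.1 kips → 199 kips.
Block shear: A_gv = 6.094, A_nv = 4.248, A_nt = 0.498 in²; R_n = min(0.6F_uA_nv, 0.6F_yA_gv) + U_bs·F_u·A_nt = 198 kips → 149 kips.
Block shear governs: 149 kips.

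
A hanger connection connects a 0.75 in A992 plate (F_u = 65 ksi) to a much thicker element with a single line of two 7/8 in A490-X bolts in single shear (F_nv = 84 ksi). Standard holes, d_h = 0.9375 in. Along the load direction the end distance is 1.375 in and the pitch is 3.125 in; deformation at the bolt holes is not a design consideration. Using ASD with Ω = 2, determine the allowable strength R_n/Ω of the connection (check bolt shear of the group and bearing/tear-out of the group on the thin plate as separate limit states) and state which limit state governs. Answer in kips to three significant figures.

Bolt shear: A_b = π·0.875²/4 = 0.6013 in²; R_n = 84 × 0.6013 × 2 × 1 = 101 kips → 101 / 2 = 50.5 kips.
Bearing (1.5 l_c t F_u ≤ 3.0 d t F_u): upper limit = 3.0·0.875·0.75·65 = 128 kips.
  Edge l_c = 1.375 − 0.9375/2 = 0.9062 → r_n = 66.27 kips; interior l_c = 3.125 − 0.9375 = 2.188 → r_n = 128 kips.
  R_n,bearing = 1·66.27 + 1·128 = 194.2 kips → 194.2 / 2 = 97.1 kips.
Bolt shear governs: 50.5 kips.

50.5 kips (bolt shear governs)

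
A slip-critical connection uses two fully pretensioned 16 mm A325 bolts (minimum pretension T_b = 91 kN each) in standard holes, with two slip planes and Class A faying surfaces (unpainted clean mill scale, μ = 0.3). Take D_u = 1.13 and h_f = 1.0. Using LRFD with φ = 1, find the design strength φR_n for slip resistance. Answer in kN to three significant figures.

R_n = μ · D_u · h_f · T_b · n_s · n_b = 0.3 × 1.13 × 1.0 × 91 × 2 × 2 = 123.4 kN.
Design strength φR_n = 1 × 123.4 = 123 kN.

123 kN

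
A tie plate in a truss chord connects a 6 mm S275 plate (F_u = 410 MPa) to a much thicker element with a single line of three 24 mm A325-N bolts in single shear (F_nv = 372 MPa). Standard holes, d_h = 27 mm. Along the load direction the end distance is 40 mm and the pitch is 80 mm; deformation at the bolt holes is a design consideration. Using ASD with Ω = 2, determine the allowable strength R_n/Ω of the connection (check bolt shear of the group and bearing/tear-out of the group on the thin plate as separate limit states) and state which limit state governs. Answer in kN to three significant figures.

Bolt shear: A_b = π·24²/4 = 452.4 mm²; R_n = 372 × 452.4 × 3 × 1 / 1000 = 504.9 kN → 504.9 / 2 = 252 kN.
Bearing (1.2 l_c t F_u ≤ 2.4 d t F_u): upper limit = 2.4·24·6·410 / 1000 = 141.7 kN.
  Edge l_c = 40 − 27/2 = 26.5 → r_n = 78.23 kN; interior l_c = 80 − 27 = 53 → r_n = 141.7 kN.
  R_n,bearing = 1·78.23 + 2·141.7 = 361.6 kN → 361.6 / 2 = 181 kN.
Bearing governs: 181 kN.

181 kN (bearing governs)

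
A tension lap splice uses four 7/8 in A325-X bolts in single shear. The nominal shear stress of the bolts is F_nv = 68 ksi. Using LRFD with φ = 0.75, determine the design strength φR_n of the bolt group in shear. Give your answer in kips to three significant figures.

123 kips

A_b = π × 0.875² / 4 = 0.6013 in².
R_n = F_nv · A_b · n · n_s = 68 × 0.6013 × 4 × 1 = 163.6 kips.
Design strength φR_n = 0.75 × 163.6 = 123 kips.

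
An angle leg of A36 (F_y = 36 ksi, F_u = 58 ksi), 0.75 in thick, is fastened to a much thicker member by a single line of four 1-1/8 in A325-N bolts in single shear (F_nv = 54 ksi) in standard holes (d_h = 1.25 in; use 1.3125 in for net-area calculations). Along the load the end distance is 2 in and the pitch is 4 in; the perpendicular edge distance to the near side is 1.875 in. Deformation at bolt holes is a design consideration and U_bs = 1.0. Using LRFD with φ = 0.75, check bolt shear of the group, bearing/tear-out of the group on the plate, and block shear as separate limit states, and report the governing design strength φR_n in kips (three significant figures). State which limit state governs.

Bolt shear: A_b = π·1.125²/4 = 0.994 in²; R_n = 54 × 0.994 × 4 × 1 = 214.7 kips → 0.75 × 214.7 = 161 kips.
Bearing: edge l_c = 1.375, r_n = 71.77 kips; interior l_c = 2.75, r_n = 117.4 kips; R_n = 71.77 + 3·117.4 = 424.1 kips → 318 kips.
Block shear: A_gv = 10.5, A_nv = 7.055, A_nt = 0.9141 in²; R_n = min(0.6F_uA_nv, 0.6F_yA_gv) + U_bs·F_u·A_nt = 279.8 kips → 210 kips.
Bolt shear governs: 161 kips.

161 kips (bolt shear governs)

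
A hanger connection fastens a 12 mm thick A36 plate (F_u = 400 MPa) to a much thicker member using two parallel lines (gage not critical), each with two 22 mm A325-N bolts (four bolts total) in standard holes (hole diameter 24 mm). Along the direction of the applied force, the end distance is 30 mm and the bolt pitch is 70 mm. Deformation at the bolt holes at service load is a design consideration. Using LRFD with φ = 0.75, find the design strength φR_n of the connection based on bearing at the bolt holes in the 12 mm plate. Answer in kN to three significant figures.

536 kN

Per bolt r_n = 1.2 l_c t F_u ≤ 2.4 d t F_u; upper limit = 2.4 × 22 × 12 × 400 / 1000 = 253.4 kN.
Edge bolt: l_c = 30 − 24/2 = 18 mm → 1.2 × 18 × 12 × 400 / 1000 = 103.7 → r_n = 103.7 kN.
Interior bolts: l_c = 70 − 24 = 46 mm → 1.2 × 46 × 12 × 400 / 1000 = 265 → r_n = 253.4 kN.
R_n = 2 × 103.7 + 2 × 253.4 = 714.2 kN.
Design strength φR_n = 0.75 × 714.2 = 536 kN.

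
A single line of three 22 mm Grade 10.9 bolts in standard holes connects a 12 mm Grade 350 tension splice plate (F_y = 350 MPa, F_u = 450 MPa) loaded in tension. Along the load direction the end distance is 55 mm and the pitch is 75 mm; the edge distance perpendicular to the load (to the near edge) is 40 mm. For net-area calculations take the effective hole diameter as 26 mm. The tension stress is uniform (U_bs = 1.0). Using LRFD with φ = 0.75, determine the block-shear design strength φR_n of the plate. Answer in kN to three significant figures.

Shear plane L_v = 55 + 2·75 = 205 mm; A_gv = 205 × 12 = 2460 mm².
A_nv = (205 − 2.5·26) × 12 = 1680 mm².
A_nt = (40 − 0.5·26) × 12 = 324 mm².
0.6 F_u A_nv = 453.6 kN; 0.6 F_y A_gv = 516.6 kN → shear rupture governs the shear term.
R_n = 453.6 + 1.0 × 450 × 324 / 1000 = 599.4 kN.
Design strength φR_n = 0.75 × 599.4 = 450 kN.

450 kN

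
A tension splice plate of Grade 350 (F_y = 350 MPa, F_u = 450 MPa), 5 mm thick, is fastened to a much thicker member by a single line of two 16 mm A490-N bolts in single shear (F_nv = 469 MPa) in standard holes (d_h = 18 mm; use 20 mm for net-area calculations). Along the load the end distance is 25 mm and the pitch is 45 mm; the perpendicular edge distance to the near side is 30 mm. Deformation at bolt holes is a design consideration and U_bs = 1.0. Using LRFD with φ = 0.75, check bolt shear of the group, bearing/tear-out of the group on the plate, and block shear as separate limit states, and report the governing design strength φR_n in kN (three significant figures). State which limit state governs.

74.2 kN (block shear governs)

Bolt shear: A_b = π·16²/4 = 201.1 mm²; R_n = 469 × 201.1 × 2 × 1 / 1000 = 188.6 kN → 0.75 × 188.6 = 141 kN.
Bearing: edge l_c = 16, r_n = 43.2 kN; interior l_c = 27, r_n = 72.9 kN; R_n = 43.2 + 1·72.9 = 116.1 kN → 87.1 kN.
Block shear: A_gv = 350, A_nv = 200, A_nt = 100 mm²; R_n = min(0.6F_uA_nv, 0.6F_yA_gv) + U_bs·F_u·A_nt = 99 kN → 74.2 kN.
Block shear governs: 74.2 kN.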